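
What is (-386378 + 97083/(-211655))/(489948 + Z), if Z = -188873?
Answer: -81778932673/63724029125 ≈ -1.2833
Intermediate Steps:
(-386378 + 97083/(-211655))/(489948 + Z) = (-386378 + 97083/(-211655))/(489948 - 188873) = (-386378 + 97083*(-1/211655))/301075 = (-386378 - 97083/211655)*(1/301075) = -81778932673/211655*1/301075 = -81778932673/63724029125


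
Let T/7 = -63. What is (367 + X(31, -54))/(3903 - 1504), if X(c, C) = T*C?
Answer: 24181/2399 ≈ 10.080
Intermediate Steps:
T = -441 (T = 7*(-63) = -441)
X(c, C) = -441*C
(367 + X(31, -54))/(3903 - 1504) = (367 - 441*(-54))/(3903 - 1504) = (367 + 23814)/2399 = 24181*(1/2399) = 24181/2399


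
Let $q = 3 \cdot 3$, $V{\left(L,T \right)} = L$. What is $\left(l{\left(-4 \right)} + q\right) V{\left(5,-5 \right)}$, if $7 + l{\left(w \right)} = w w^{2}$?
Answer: $-310$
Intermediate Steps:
$q = 9$
$l{\left(w \right)} = -7 + w^{3}$ ($l{\left(w \right)} = -7 + w w^{2} = -7 + w^{3}$)
$\left(l{\left(-4 \right)} + q\right) V{\left(5,-5 \right)} = \left(\left(-7 + \left(-4\right)^{3}\right) + 9\right) 5 = \left(\left(-7 - 64\right) + 9\right) 5 = \left(-71 + 9\right) 5 = \left(-62\right) 5 = -310$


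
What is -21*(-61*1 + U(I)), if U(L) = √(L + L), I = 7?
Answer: 1281 - 21*√14 ≈ 1202.4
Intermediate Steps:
U(L) = √2*√L (U(L) = √(2*L) = √2*√L)
-21*(-61*1 + U(I)) = -21*(-61*1 + √2*√7) = -21*(-61 + √14) = 1281 - 21*√14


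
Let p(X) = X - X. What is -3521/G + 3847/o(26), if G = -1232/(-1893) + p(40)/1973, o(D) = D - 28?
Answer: -1290715/176 ≈ -7333.6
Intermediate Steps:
p(X) = 0
o(D) = -28 + D
G = 1232/1893 (G = -1232/(-1893) + 0/1973 = -1232*(-1/1893) + 0*(1/1973) = 1232/1893 + 0 = 1232/1893 ≈ 0.65082)
-3521/G + 3847/o(26) = -3521/1232/1893 + 3847/(-28 + 26) = -3521*1893/1232 + 3847/(-2) = -952179/176 + 3847*(-1/2) = -952179/176 - 3847/2 = -1290715/176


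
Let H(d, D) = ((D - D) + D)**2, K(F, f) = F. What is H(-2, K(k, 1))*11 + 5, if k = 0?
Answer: 5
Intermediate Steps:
H(d, D) = D**2 (H(d, D) = (0 + D)**2 = D**2)
H(-2, K(k, 1))*11 + 5 = 0**2*11 + 5 = 0*11 + 5 = 0 + 5 = 5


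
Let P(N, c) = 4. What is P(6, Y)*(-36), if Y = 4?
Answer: -144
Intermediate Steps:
P(6, Y)*(-36) = 4*(-36) = -144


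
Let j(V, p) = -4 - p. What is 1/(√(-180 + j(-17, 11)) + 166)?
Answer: 166/27751 - I*√195/27751 ≈ 0.0059818 - 0.0005032*I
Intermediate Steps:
1/(√(-180 + j(-17, 11)) + 166) = 1/(√(-180 + (-4 - 1*11)) + 166) = 1/(√(-180 + (-4 - 11)) + 166) = 1/(√(-180 - 15) + 166) = 1/(√(-195) + 166) = 1/(I*√195 + 166) = 1/(166 + I*√195)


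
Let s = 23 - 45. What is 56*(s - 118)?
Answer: -7840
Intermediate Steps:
s = -22
56*(s - 118) = 56*(-22 - 118) = 56*(-140) = -7840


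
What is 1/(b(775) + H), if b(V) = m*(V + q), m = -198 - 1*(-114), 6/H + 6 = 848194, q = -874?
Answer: 424094/3526765707 ≈ 0.00012025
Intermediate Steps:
H = 3/424094 (H = 6/(-6 + 848194) = 6/848188 = 6*(1/848188) = 3/424094 ≈ 7.0739e-6)
m = -84 (m = -198 + 114 = -84)
b(V) = 73416 - 84*V (b(V) = -84*(V - 874) = -84*(-874 + V) = 73416 - 84*V)
1/(b(775) + H) = 1/((73416 - 84*775) + 3/424094) = 1/((73416 - 65100) + 3/424094) = 1/(8316 + 3/424094) = 1/(3526765707/424094) = 424094/3526765707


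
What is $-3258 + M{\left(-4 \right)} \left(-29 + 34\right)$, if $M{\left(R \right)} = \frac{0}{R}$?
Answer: $-3258$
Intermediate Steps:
$M{\left(R \right)} = 0$
$-3258 + M{\left(-4 \right)} \left(-29 + 34\right) = -3258 + 0 \left(-29 + 34\right) = -3258 + 0 \cdot 5 = -3258 + 0 = -3258$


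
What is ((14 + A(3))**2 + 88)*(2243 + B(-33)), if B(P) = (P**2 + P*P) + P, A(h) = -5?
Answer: 741572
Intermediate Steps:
B(P) = P + 2*P**2 (B(P) = (P**2 + P**2) + P = 2*P**2 + P = P + 2*P**2)
((14 + A(3))**2 + 88)*(2243 + B(-33)) = ((14 - 5)**2 + 88)*(2243 - 33*(1 + 2*(-33))) = (9**2 + 88)*(2243 - 33*(1 - 66)) = (81 + 88)*(2243 - 33*(-65)) = 169*(2243 + 2145) = 169*4388 = 741572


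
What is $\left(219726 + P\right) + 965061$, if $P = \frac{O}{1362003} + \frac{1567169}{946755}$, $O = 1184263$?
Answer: $\frac{509255376282938209}{429827716755} \approx 1.1848 \cdot 10^{6}$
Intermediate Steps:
$P = \frac{1085231932024}{429827716755}$ ($P = \frac{1184263}{1362003} + \frac{1567169}{946755} = \frac{1085231932024}{429827716755} \approx 2.5248$)
$\left(219726 + P\right) + 965061 = \left(219726 + \frac{1085231932024}{429827716755}\right) + 965061 = \frac{94445410123641154}{429827716755} + 965061 = \frac{509255376282938209}{429827716755}$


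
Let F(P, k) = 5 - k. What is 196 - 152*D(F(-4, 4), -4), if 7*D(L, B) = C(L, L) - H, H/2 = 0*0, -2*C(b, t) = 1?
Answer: 1448/7 ≈ 206.86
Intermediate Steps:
C(b, t) = -1/2 (C(b, t) = -1/2*1 = -1/2)
H = 0 (H = 2*(0*0) = 2*0 = 0)
D(L, B) = -1/14 (D(L, B) = (-1/2 - 1*0)/7 = (-1/2 + 0)/7 = (1/7)*(-1/2) = -1/14)
196 - 152*D(F(-4, 4), -4) = 196 - 152*(-1/14) = 196 + 76/7 = 1448/7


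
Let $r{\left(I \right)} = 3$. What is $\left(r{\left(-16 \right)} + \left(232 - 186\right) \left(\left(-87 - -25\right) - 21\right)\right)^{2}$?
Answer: $14554225$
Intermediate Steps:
$\left(r{\left(-16 \right)} + \left(232 - 186\right) \left(\left(-87 - -25\right) - 21\right)\right)^{2} = \left(3 + \left(232 - 186\right) \left(\left(-87 - -25\right) - 21\right)\right)^{2} = \left(3 + 46 \left(\left(-87 + 25\right) - 21\right)\right)^{2} = \left(3 + 46 \left(-62 - 21\right)\right)^{2} = \left(3 + 46 \left(-83\right)\right)^{2} = \left(3 - 3818\right)^{2} = \left(-3815\right)^{2} = 14554225$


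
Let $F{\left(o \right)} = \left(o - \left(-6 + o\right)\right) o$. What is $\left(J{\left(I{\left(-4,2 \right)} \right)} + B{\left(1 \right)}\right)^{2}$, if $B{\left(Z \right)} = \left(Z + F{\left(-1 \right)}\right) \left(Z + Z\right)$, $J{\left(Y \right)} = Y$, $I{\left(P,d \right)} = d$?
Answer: $64$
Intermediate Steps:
$F{\left(o \right)} = 6 o$
$B{\left(Z \right)} = 2 Z \left(-6 + Z\right)$ ($B{\left(Z \right)} = \left(Z + 6 \left(-1\right)\right) \left(Z + Z\right) = \left(Z - 6\right) 2 Z = \left(-6 + Z\right) 2 Z = 2 Z \left(-6 + Z\right)$)
$\left(J{\left(I{\left(-4,2 \right)} \right)} + B{\left(1 \right)}\right)^{2} = \left(2 + 2 \cdot 1 \left(-6 + 1\right)\right)^{2} = \left(2 + 2 \cdot 1 \left(-5\right)\right)^{2} = \left(2 - 10\right)^{2} = \left(-8\right)^{2} = 64$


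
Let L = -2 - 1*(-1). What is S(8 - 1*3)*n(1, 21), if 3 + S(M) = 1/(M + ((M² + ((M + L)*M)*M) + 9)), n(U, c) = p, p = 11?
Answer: -4576/139 ≈ -32.921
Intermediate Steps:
L = -1 (L = -2 + 1 = -1)
n(U, c) = 11
S(M) = -3 + 1/(9 + M + M² + M²*(-1 + M)) (S(M) = -3 + 1/(M + ((M² + ((M - 1)*M)*M) + 9)) = -3 + 1/(M + ((M² + ((-1 + M)*M)*M) + 9)) = -3 + 1/(M + ((M² + (M*(-1 + M))*M) + 9)) = -3 + 1/(M + ((M² + M²*(-1 + M)) + 9)) = -3 + 1/(M + (9 + M² + M²*(-1 + M))) = -3 + 1/(9 + M + M² + M²*(-1 + M)))
S(8 - 1*3)*n(1, 21) = ((-26 - 3*(8 - 1*3) - 3*(8 - 1*3)³)/(9 + (8 - 1*3) + (8 - 1*3)³))*11 = ((-26 - 3*(8 - 3) - 3*(8 - 3)³)/(9 + (8 - 3) + (8 - 3)³))*11 = ((-26 - 3*5 - 3*5³)/(9 + 5 + 5³))*11 = ((-26 - 15 - 3*125)/(9 + 5 + 125))*11 = ((-26 - 15 - 375)/139)*11 = ((1/139)*(-416))*11 = -416/139*11 = -4576/139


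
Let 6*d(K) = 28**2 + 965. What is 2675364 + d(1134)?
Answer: 5351311/2 ≈ 2.6757e+6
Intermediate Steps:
d(K) = 583/2 (d(K) = (28**2 + 965)/6 = (784 + 965)/6 = (1/6)*1749 = 583/2)
2675364 + d(1134) = 2675364 + 583/2 = 5351311/2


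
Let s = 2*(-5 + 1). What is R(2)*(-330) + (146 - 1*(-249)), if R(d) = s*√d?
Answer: 395 + 2640*√2 ≈ 4128.5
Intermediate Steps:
s = -8 (s = 2*(-4) = -8)
R(d) = -8*√d
R(2)*(-330) + (146 - 1*(-249)) = -8*√2*(-330) + (146 - 1*(-249)) = 2640*√2 + (146 + 249) = 2640*√2 + 395 = 395 + 2640*√2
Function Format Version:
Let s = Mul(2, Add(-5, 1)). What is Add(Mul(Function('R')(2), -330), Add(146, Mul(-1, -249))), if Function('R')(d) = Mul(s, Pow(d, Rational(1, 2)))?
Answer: Add(395, Mul(2640, Pow(2, Rational(1, 2)))) ≈ 4128.5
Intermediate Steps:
s = -8 (s = Mul(2, -4) = -8)
Function('R')(d) = Mul(-8, Pow(d, Rational(1, 2)))
Add(Mul(Function('R')(2), -330), Add(146, Mul(-1, -249))) = Add(Mul(Mul(-8, Pow(2, Rational(1, 2))), -330), Add(146, Mul(-1, -249))) = Add(Mul(2640, Pow(2, Rational(1, 2))), Add(146, 249)) = Add(Mul(2640, Pow(2, Rational(1, 2))), 395) = Add(395, Mul(2640, Pow(2, Rational(1, 2))))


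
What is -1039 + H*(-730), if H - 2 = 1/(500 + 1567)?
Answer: -5166163/2067 ≈ -2499.4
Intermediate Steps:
H = 4135/2067 (H = 2 + 1/(500 + 1567) = 2 + 1/2067 = 4135/2067 ≈ 2.0005)
-1039 + H*(-730) = -1039 + (4135/2067)*(-730) = -1039 - 3018550/2067 = -5166163/2067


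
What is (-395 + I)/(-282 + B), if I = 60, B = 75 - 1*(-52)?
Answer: 67/31 ≈ 2.1613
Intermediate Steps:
B = 127 (B = 75 + 52 = 127)
(-395 + I)/(-282 + B) = (-395 + 60)/(-282 + 127) = -335/(-155) = -335*(-1/155) = 67/31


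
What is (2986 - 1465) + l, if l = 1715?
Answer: 3236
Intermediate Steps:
(2986 - 1465) + l = (2986 - 1465) + 1715 = 1521 + 1715 = 3236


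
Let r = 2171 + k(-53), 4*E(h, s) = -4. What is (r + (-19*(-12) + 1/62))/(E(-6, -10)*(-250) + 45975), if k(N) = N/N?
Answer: 148801/2865950 ≈ 0.051920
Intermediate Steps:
E(h, s) = -1 (E(h, s) = (¼)*(-4) = -1)
k(N) = 1
r = 2172 (r = 2171 + 1 = 2172)
(r + (-19*(-12) + 1/62))/(E(-6, -10)*(-250) + 45975) = (2172 + (-19*(-12) + 1/62))/(-1*(-250) + 45975) = (2172 + (228 + 1/62))/(250 + 45975) = (2172 + 14137/62)/46225 = (148801/62)*(1/46225) = 148801/2865950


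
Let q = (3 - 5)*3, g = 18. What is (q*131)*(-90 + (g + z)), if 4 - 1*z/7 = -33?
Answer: -146982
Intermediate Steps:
z = 259 (z = 28 - 7*(-33) = 28 + 231 = 259)
q = -6 (q = -2*3 = -6)
(q*131)*(-90 + (g + z)) = (-6*131)*(-90 + (18 + 259)) = -786*(-90 + 277) = -786*187 = -146982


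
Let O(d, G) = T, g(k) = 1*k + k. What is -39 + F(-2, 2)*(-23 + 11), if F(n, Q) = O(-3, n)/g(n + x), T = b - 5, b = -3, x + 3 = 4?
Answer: -87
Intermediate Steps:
x = 1 (x = -3 + 4 = 1)
g(k) = 2*k (g(k) = k + k = 2*k)
T = -8 (T = -3 - 5 = -8)
O(d, G) = -8
F(n, Q) = -8/(2 + 2*n) (F(n, Q) = -8*1/(2*(n + 1)) = -8*1/(2*(1 + n)) = -8/(2 + 2*n))
-39 + F(-2, 2)*(-23 + 11) = -39 + (-4/(1 - 2))*(-23 + 11) = -39 - 4/(-1)*(-12) = -39 - 4*(-1)*(-12) = -39 + 4*(-12) = -39 - 48 = -87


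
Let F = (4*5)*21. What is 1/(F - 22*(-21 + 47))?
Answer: -1/152 ≈ -0.0065789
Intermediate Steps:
F = 420 (F = 20*21 = 420)
1/(F - 22*(-21 + 47)) = 1/(420 - 22*(-21 + 47)) = 1/(420 - 22*26) = 1/(420 - 572) = 1/(-152) = -1/152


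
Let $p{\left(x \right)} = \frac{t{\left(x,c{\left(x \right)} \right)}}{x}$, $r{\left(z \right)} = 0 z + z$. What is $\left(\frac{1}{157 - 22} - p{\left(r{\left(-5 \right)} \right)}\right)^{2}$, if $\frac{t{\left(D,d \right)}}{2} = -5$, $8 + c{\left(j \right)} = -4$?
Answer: $\frac{72361}{18225} \approx 3.9704$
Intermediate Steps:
$c{\left(j \right)} = -12$ ($c{\left(j \right)} = -8 - 4 = -12$)
$r{\left(z \right)} = z$ ($r{\left(z \right)} = 0 + z = z$)
$t{\left(D,d \right)} = -10$ ($t{\left(D,d \right)} = 2 \left(-5\right) = -10$)
$p{\left(x \right)} = - \frac{10}{x}$
$\left(\frac{1}{157 - 22} - p{\left(r{\left(-5 \right)} \right)}\right)^{2} = \left(\frac{1}{157 - 22} - - \frac{10}{-5}\right)^{2} = \left(\frac{1}{135} - \left(-10\right) \left(- \frac{1}{5}\right)\right)^{2} = \left(\frac{1}{135} - 2\right)^{2} = \left(- \frac{269}{135}\right)^{2} = \frac{72361}{18225}$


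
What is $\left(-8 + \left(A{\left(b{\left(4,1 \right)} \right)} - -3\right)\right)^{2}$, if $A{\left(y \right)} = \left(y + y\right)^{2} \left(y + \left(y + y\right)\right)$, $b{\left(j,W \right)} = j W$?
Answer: $582169$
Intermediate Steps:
$b{\left(j,W \right)} = W j$
$A{\left(y \right)} = 12 y^{3}$ ($A{\left(y \right)} = \left(2 y\right)^{2} \left(y + 2 y\right) = 4 y^{2} \cdot 3 y = 12 y^{3}$)
$\left(-8 + \left(A{\left(b{\left(4,1 \right)} \right)} - -3\right)\right)^{2} = \left(-8 - \left(-3 - 12 \left(1 \cdot 4\right)^{3}\right)\right)^{2} = \left(-8 + \left(12 \cdot 4^{3} + 3\right)\right)^{2} = \left(-8 + \left(12 \cdot 64 + 3\right)\right)^{2} = \left(-8 + \left(768 + 3\right)\right)^{2} = \left(-8 + 771\right)^{2} = 763^{2} = 582169$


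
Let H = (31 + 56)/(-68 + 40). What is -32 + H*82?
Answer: -4015/14 ≈ -286.79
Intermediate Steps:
H = -87/28 (H = 87/(-28) = 87*(-1/28) = -87/28 ≈ -3.1071)
-32 + H*82 = -32 - 87/28*82 = -32 - 3567/14 = -4015/14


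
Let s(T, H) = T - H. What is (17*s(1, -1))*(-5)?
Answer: -170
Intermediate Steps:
(17*s(1, -1))*(-5) = (17*(1 - 1*(-1)))*(-5) = (17*(1 + 1))*(-5) = (17*2)*(-5) = 34*(-5) = -170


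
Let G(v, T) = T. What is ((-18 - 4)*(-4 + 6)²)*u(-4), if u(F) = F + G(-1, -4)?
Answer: 704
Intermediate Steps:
u(F) = -4 + F (u(F) = F - 4 = -4 + F)
((-18 - 4)*(-4 + 6)²)*u(-4) = ((-18 - 4)*(-4 + 6)²)*(-4 - 4) = -22*2²*(-8) = -22*4*(-8) = -88*(-8) = 704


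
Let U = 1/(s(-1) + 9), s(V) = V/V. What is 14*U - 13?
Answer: -58/5 ≈ -11.600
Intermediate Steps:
s(V) = 1
U = ⅒ (U = 1/(1 + 9) = 1/10 = ⅒ ≈ 0.10000)
14*U - 13 = 14*(⅒) - 13 = 7/5 - 13 = -58/5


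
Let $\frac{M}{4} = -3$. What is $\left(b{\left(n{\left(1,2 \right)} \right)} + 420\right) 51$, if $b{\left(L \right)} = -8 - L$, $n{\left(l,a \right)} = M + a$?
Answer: $21522$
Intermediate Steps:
$M = -12$ ($M = 4 \left(-3\right) = -12$)
$n{\left(l,a \right)} = -12 + a$
$\left(b{\left(n{\left(1,2 \right)} \right)} + 420\right) 51 = \left(\left(-8 - \left(-12 + 2\right)\right) + 420\right) 51 = \left(\left(-8 - -10\right) + 420\right) 51 = \left(\left(-8 + 10\right) + 420\right) 51 = \left(2 + 420\right) 51 = 422 \cdot 51 = 21522$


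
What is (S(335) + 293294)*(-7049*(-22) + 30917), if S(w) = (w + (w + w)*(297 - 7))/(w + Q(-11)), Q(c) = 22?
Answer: 2787283685005/51 ≈ 5.4653e+10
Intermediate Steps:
S(w) = 581*w/(22 + w) (S(w) = (w + (w + w)*(297 - 7))/(w + 22) = (w + (2*w)*290)/(22 + w) = (w + 580*w)/(22 + w) = (581*w)/(22 + w) = 581*w/(22 + w))
(S(335) + 293294)*(-7049*(-22) + 30917) = (581*335/(22 + 335) + 293294)*(-7049*(-22) + 30917) = (581*335/357 + 293294)*(155078 + 30917) = (581*335*(1/357) + 293294)*185995 = (27805/51 + 293294)*185995 = (14985799/51)*185995 = 2787283685005/51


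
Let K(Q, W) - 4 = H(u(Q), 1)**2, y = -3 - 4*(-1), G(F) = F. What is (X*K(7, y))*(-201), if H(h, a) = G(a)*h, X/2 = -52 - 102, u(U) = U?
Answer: 3281124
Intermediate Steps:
X = -308 (X = 2*(-52 - 102) = 2*(-154) = -308)
H(h, a) = a*h
y = 1 (y = -3 + 4 = 1)
K(Q, W) = 4 + Q**2 (K(Q, W) = 4 + (1*Q)**2 = 4 + Q**2)
(X*K(7, y))*(-201) = -308*(4 + 7**2)*(-201) = -308*(4 + 49)*(-201) = -308*53*(-201) = -16324*(-201) = 3281124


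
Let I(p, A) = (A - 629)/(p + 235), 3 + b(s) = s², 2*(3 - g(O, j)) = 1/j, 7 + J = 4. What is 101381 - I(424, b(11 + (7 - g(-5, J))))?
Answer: 2405177675/23724 ≈ 1.0138e+5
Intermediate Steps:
J = -3 (J = -7 + 4 = -3)
g(O, j) = 3 - 1/(2*j)
b(s) = -3 + s²
I(p, A) = (-629 + A)/(235 + p)
101381 - I(424, b(11 + (7 - g(-5, J)))) = 101381 - (-629 + (-3 + (11 + (7 - (3 - ½/(-3))))²))/(235 + 424) = 101381 - (-629 + (-3 + (11 + (7 - (3 - ½*(-⅓))))²))/659 = 101381 - (-629 + (-3 + (11 + (7 - (3 + ⅙)))²))/659 = 101381 - (-629 + (-3 + (11 + (7 - 1*19/6))²))/659 = 101381 - (-629 + (-3 + (11 + (7 - 19/6))²))/659 = 101381 - (-629 + (-3 + (11 + 23/6)²))/659 = 101381 - (-629 + (-3 + (89/6)²))/659 = 101381 - (-629 + (-3 + 7921/36))/659 = 101381 - (-629 + 7813/36)/659 = 101381 - (-14831)/(659*36) = 101381 - 1*(-14831/23724) = 101381 + 14831/23724 = 2405177675/23724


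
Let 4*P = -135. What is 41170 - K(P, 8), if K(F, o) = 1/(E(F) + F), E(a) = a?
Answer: 5557952/135 ≈ 41170.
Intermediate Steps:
P = -135/4 (P = (¼)*(-135) = -135/4 ≈ -33.750)
K(F, o) = 1/(2*F) (K(F, o) = 1/(F + F) = 1/(2*F))
41170 - K(P, 8) = 41170 - 1/(2*(-135/4)) = 41170 - (-4)/(2*135) = 41170 - 1*(-2/135) = 41170 + 2/135 = 5557952/135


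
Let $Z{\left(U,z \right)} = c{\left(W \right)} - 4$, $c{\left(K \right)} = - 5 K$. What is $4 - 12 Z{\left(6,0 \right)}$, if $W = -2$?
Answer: $-68$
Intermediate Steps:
$Z{\left(U,z \right)} = 6$ ($Z{\left(U,z \right)} = \left(-5\right) \left(-2\right) - 4 = 10 - 4 = 6$)
$4 - 12 Z{\left(6,0 \right)} = 4 - 72 = -68$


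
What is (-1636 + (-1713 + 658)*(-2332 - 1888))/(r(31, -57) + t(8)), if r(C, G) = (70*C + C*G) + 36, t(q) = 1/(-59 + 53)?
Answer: 26702784/2633 ≈ 10142.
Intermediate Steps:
t(q) = -⅙ (t(q) = 1/(-6) = -⅙)
r(C, G) = 36 + 70*C + C*G
(-1636 + (-1713 + 658)*(-2332 - 1888))/(r(31, -57) + t(8)) = (-1636 + (-1713 + 658)*(-2332 - 1888))/((36 + 70*31 + 31*(-57)) - ⅙) = (-1636 - 1055*(-4220))/((36 + 2170 - 1767) - ⅙) = (-1636 + 4452100)/(439 - ⅙) = 4450464/(2633/6) = 4450464*(6/2633) = 26702784/2633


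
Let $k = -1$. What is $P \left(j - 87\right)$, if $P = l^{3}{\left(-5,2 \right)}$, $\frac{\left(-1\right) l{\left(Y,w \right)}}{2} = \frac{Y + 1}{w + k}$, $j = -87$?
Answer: $-89088$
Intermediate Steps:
$l{\left(Y,w \right)} = - \frac{2 \left(1 + Y\right)}{-1 + w}$ ($l{\left(Y,w \right)} = - 2 \frac{Y + 1}{w - 1} = - 2 \frac{1 + Y}{-1 + w} = - \frac{2 \left(1 + Y\right)}{-1 + w}$)
$P = 512$ ($P = \left(\frac{2 \left(-1 - -5\right)}{-1 + 2}\right)^{3} = \left(\frac{2 \left(-1 + 5\right)}{1}\right)^{3} = \left(2 \cdot 1 \cdot 4\right)^{3} = 8^{3} = 512$)
$P \left(j - 87\right) = 512 \left(-87 - 87\right) = 512 \left(-174\right) = -89088$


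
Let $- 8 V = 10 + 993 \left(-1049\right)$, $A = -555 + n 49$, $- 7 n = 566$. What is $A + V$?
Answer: $\frac{1005511}{8} \approx 1.2569 \cdot 10^{5}$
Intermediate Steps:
$n = - \frac{566}{7}$ ($n = \left(- \frac{1}{7}\right) 566 = - \frac{566}{7} \approx -80.857$)
$A = -4517$ ($A = -555 - 3962 = -4517$)
$V = \frac{1041647}{8}$ ($V = - \frac{10 + 993 \left(-1049\right)}{8} = - \frac{10 - 1041657}{8} = \left(- \frac{1}{8}\right) \left(-1041647\right) = \frac{1041647}{8} \approx 1.3021 \cdot 10^{5}$)
$A + V = -4517 + \frac{1041647}{8} = \frac{1005511}{8}$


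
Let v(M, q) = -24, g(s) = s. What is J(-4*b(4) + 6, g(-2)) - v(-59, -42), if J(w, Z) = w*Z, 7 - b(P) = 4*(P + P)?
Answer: -188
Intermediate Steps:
b(P) = 7 - 8*P (b(P) = 7 - 4*(P + P) = 7 - 4*2*P = 7 - 8*P)
J(w, Z) = Z*w
J(-4*b(4) + 6, g(-2)) - v(-59, -42) = -2*(-4*(7 - 8*4) + 6) - 1*(-24) = -2*(-4*(7 - 32) + 6) + 24 = -2*(-4*(-25) + 6) + 24 = -2*(100 + 6) + 24 = -2*106 + 24 = -212 + 24 = -188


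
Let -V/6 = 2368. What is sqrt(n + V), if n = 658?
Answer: 5*I*sqrt(542) ≈ 116.4*I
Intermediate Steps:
V = -14208 (V = -6*2368 = -14208)
sqrt(n + V) = sqrt(658 - 14208) = sqrt(-13550) = 5*I*sqrt(542)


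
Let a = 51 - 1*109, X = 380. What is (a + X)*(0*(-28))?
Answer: 0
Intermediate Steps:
a = -58 (a = 51 - 109 = -58)
(a + X)*(0*(-28)) = (-58 + 380)*(0*(-28)) = 322*0 = 0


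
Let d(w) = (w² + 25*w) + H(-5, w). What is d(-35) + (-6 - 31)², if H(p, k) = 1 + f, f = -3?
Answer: 1717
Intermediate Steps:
H(p, k) = -2 (H(p, k) = 1 - 3 = -2)
d(w) = -2 + w² + 25*w (d(w) = (w² + 25*w) - 2 = -2 + w² + 25*w)
d(-35) + (-6 - 31)² = (-2 + (-35)² + 25*(-35)) + (-6 - 31)² = (-2 + 1225 - 875) + (-37)² = 348 + 1369 = 1717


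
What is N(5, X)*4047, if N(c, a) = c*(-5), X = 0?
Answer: -101175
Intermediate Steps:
N(c, a) = -5*c
N(5, X)*4047 = -5*5*4047 = -25*4047 = -101175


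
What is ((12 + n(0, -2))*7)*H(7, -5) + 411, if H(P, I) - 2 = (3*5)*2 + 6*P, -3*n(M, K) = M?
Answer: 6627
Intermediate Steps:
n(M, K) = -M/3
H(P, I) = 32 + 6*P (H(P, I) = 2 + ((3*5)*2 + 6*P) = 2 + (15*2 + 6*P) = 2 + (30 + 6*P) = 32 + 6*P)
((12 + n(0, -2))*7)*H(7, -5) + 411 = ((12 - ⅓*0)*7)*(32 + 6*7) + 411 = ((12 + 0)*7)*(32 + 42) + 411 = (12*7)*74 + 411 = 84*74 + 411 = 6216 + 411 = 6627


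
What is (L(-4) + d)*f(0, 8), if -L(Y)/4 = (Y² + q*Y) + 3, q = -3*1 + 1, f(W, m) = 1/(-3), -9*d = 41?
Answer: 1013/27 ≈ 37.518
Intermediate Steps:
d = -41/9 (d = -⅑*41 = -41/9 ≈ -4.5556)
f(W, m) = -⅓
q = -2 (q = -3 + 1 = -2)
L(Y) = -12 - 4*Y² + 8*Y (L(Y) = -4*((Y² - 2*Y) + 3) = -4*(3 + Y² - 2*Y) = -12 - 4*Y² + 8*Y)
(L(-4) + d)*f(0, 8) = ((-12 - 4*(-4)² + 8*(-4)) - 41/9)*(-⅓) = ((-12 - 4*16 - 32) - 41/9)*(-⅓) = ((-12 - 64 - 32) - 41/9)*(-⅓) = (-108 - 41/9)*(-⅓) = -1013/9*(-⅓) = 1013/27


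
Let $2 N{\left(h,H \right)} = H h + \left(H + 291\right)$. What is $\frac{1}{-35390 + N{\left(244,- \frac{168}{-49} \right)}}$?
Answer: $- \frac{2}{69649} \approx -2.8715 \cdot 10^{-5}$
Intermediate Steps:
$N{\left(h,H \right)} = \frac{291}{2} + \frac{H}{2} + \frac{H h}{2}$ ($N{\left(h,H \right)} = \frac{H h + \left(H + 291\right)}{2} = \frac{H h + \left(291 + H\right)}{2} = \frac{291 + H + H h}{2} = \frac{291}{2} + \frac{H}{2} + \frac{H h}{2}$)
$\frac{1}{-35390 + N{\left(244,- \frac{168}{-49} \right)}} = \frac{1}{-35390 + \left(\frac{291}{2} + \frac{\left(-168\right) \frac{1}{-49}}{2} + \frac{1}{2} \left(- \frac{168}{-49}\right) 244\right)} = \frac{1}{-35390 + \left(\frac{291}{2} + \frac{\left(-168\right) \left(- \frac{1}{49}\right)}{2} + \frac{1}{2} \left(\left(-168\right) \left(- \frac{1}{49}\right)\right) 244\right)} = \frac{1}{-35390 + \left(\frac{291}{2} + \frac{1}{2} \cdot \frac{24}{7} + \frac{1}{2} \cdot \frac{24}{7} \cdot 244\right)} = \frac{1}{-35390 + \left(\frac{291}{2} + \frac{12}{7} + \frac{2928}{7}\right)} = \frac{1}{-35390 + \frac{1131}{2}} = \frac{1}{- \frac{69649}{2}} = - \frac{2}{69649}$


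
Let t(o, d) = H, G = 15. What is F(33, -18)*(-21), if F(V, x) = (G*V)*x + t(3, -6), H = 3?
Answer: 187047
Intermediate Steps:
t(o, d) = 3
F(V, x) = 3 + 15*V*x (F(V, x) = (15*V)*x + 3 = 15*V*x + 3 = 3 + 15*V*x)
F(33, -18)*(-21) = (3 + 15*33*(-18))*(-21) = (3 - 8910)*(-21) = -8907*(-21) = 187047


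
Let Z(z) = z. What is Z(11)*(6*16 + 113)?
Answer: 2299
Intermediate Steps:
Z(11)*(6*16 + 113) = 11*(6*16 + 113) = 11*(96 + 113) = 11*209 = 2299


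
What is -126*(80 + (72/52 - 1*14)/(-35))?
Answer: -658152/65 ≈ -10125.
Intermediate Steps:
-126*(80 + (72/52 - 1*14)/(-35)) = -126*(80 + (72*(1/52) - 14)*(-1/35)) = -126*(80 + (18/13 - 14)*(-1/35)) = -126*(80 - 164/13*(-1/35)) = -126*(80 + 164/455) = -126*36564/455 = -658152/65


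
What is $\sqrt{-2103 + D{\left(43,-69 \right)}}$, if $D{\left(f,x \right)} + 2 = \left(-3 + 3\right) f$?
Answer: $i \sqrt{2105} \approx 45.88 i$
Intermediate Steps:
$D{\left(f,x \right)} = -2$ ($D{\left(f,x \right)} = -2 + \left(-3 + 3\right) f = -2 + 0 f = -2 + 0 = -2$)
$\sqrt{-2103 + D{\left(43,-69 \right)}} = \sqrt{-2103 - 2} = \sqrt{-2105} = i \sqrt{2105}$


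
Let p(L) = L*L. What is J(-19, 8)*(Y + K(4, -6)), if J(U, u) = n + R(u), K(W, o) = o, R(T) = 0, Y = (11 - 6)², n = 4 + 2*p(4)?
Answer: 684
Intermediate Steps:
p(L) = L²
n = 36 (n = 4 + 2*4² = 4 + 2*16 = 4 + 32 = 36)
Y = 25 (Y = 5² = 25)
J(U, u) = 36 (J(U, u) = 36 + 0 = 36)
J(-19, 8)*(Y + K(4, -6)) = 36*(25 - 6) = 36*19 = 684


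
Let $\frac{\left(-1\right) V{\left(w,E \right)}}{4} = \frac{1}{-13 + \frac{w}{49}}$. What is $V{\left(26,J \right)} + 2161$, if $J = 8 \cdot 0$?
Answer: $\frac{1320567}{611} \approx 2161.3$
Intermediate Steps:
$J = 0$
$V{\left(w,E \right)} = - \frac{4}{-13 + \frac{w}{49}}$
$V{\left(26,J \right)} + 2161 = - \frac{196}{-637 + 26} + 2161 = - \frac{196}{-611} + 2161 = \left(-196\right) \left(- \frac{1}{611}\right) + 2161 = \frac{196}{611} + 2161 = \frac{1320567}{611}$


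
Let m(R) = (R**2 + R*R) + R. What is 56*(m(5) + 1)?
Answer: 3136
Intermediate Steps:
m(R) = R + 2*R**2 (m(R) = (R**2 + R**2) + R = 2*R**2 + R = R + 2*R**2)
56*(m(5) + 1) = 56*(5*(1 + 2*5) + 1) = 56*(5*(1 + 10) + 1) = 56*(5*11 + 1) = 56*(55 + 1) = 56*56 = 3136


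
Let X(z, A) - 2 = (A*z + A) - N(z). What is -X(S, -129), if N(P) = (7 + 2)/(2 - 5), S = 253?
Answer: 32761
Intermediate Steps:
N(P) = -3 (N(P) = 9/(-3) = 9*(-⅓) = -3)
X(z, A) = 5 + A + A*z (X(z, A) = 2 + ((A*z + A) - 1*(-3)) = 2 + ((A + A*z) + 3) = 2 + (3 + A + A*z) = 5 + A + A*z)
-X(S, -129) = -(5 - 129 - 129*253) = -(5 - 129 - 32637) = -1*(-32761) = 32761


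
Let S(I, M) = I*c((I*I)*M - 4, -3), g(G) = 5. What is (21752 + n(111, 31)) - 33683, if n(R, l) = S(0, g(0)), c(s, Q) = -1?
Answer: -11931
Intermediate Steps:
S(I, M) = -I (S(I, M) = I*(-1) = -I)
n(R, l) = 0 (n(R, l) = -1*0 = 0)
(21752 + n(111, 31)) - 33683 = (21752 + 0) - 33683 = 21752 - 33683 = -11931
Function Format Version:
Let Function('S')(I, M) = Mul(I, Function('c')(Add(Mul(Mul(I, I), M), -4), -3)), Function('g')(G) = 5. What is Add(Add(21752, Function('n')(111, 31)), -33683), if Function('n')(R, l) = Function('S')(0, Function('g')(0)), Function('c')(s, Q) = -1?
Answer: -11931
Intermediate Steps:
Function('S')(I, M) = Mul(-1, I) (Function('S')(I, M) = Mul(I, -1) = Mul(-1, I))
Function('n')(R, l) = 0 (Function('n')(R, l) = Mul(-1, 0) = 0)
Add(Add(21752, Function('n')(111, 31)), -33683) = Add(Add(21752, 0), -33683) = Add(21752, -33683) = -11931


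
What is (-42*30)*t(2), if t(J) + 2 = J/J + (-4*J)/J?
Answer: 6300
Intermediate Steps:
t(J) = -5 (t(J) = -2 + (J/J + (-4*J)/J) = -2 + (1 - 4) = -2 - 3 = -5)
(-42*30)*t(2) = -42*30*(-5) = -1260*(-5) = 6300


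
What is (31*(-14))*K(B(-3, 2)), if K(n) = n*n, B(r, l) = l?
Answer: -1736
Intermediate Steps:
K(n) = n²
(31*(-14))*K(B(-3, 2)) = (31*(-14))*2² = -434*4 = -1736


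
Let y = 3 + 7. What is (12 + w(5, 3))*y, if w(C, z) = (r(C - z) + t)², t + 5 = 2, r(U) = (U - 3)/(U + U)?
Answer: 1805/8 ≈ 225.63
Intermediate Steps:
y = 10
r(U) = (-3 + U)/(2*U) (r(U) = (-3 + U)/((2*U)) = (-3 + U)*(1/(2*U)) = (-3 + U)/(2*U))
t = -3 (t = -5 + 2 = -3)
w(C, z) = (-3 + (-3 + C - z)/(2*(C - z)))² (w(C, z) = ((-3 + (C - z))/(2*(C - z)) - 3)² = ((-3 + C - z)/(2*(C - z)) - 3)² = (-3 + (-3 + C - z)/(2*(C - z)))²)
(12 + w(5, 3))*y = (12 + (3 - 5*3 + 5*5)²/(4*(5 - 1*3)²))*10 = (12 + (3 - 15 + 25)²/(4*(5 - 3)²))*10 = (12 + (¼)*13²/2²)*10 = (12 + (¼)*(¼)*169)*10 = (12 + 169/16)*10 = (361/16)*10 = 1805/8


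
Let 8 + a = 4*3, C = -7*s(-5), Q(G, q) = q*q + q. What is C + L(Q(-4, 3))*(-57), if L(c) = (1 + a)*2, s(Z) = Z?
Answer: -535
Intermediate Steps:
Q(G, q) = q + q² (Q(G, q) = q² + q = q + q²)
C = 35 (C = -7*(-5) = 35)
a = 4 (a = -8 + 4*3 = -8 + 12 = 4)
L(c) = 10 (L(c) = (1 + 4)*2 = 5*2 = 10)
C + L(Q(-4, 3))*(-57) = 35 + 10*(-57) = 35 - 570 = -535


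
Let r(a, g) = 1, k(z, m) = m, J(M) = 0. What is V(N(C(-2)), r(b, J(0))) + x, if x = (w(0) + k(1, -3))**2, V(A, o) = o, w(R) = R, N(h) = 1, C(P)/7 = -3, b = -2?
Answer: 10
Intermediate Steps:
C(P) = -21 (C(P) = 7*(-3) = -21)
x = 9 (x = (0 - 3)**2 = (-3)**2 = 9)
V(N(C(-2)), r(b, J(0))) + x = 1 + 9 = 10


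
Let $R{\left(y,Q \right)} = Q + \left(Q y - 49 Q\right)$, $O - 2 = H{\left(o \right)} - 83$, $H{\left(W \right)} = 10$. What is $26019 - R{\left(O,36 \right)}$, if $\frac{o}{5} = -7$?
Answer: $30303$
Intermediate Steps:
$o = -35$ ($o = 5 \left(-7\right) = -35$)
$O = -71$ ($O = 2 + \left(10 - 83\right) = 2 - 73 = -71$)
$R{\left(y,Q \right)} = - 48 Q + Q y$ ($R{\left(y,Q \right)} = Q + \left(- 49 Q + Q y\right) = - 48 Q + Q y$)
$26019 - R{\left(O,36 \right)} = 26019 - 36 \left(-48 - 71\right) = 26019 - 36 \left(-119\right) = 26019 - -4284 = 26019 + 4284 = 30303$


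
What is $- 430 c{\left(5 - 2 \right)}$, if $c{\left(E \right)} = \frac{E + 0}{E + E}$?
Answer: $-215$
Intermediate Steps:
$c{\left(E \right)} = \frac{1}{2}$ ($c{\left(E \right)} = \frac{E}{2 E} = E \frac{1}{2 E} = \frac{1}{2}$)
$- 430 c{\left(5 - 2 \right)} = \left(-430\right) \frac{1}{2} = -215$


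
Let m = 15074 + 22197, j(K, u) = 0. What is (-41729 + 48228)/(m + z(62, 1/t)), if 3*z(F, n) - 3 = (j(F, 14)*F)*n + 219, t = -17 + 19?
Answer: 67/385 ≈ 0.17403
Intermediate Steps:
t = 2
z(F, n) = 74 (z(F, n) = 1 + ((0*F)*n + 219)/3 = 1 + (0*n + 219)/3 = 1 + (0 + 219)/3 = 1 + (⅓)*219 = 1 + 73 = 74)
m = 37271
(-41729 + 48228)/(m + z(62, 1/t)) = (-41729 + 48228)/(37271 + 74) = 6499/37345 = 6499*(1/37345) = 67/385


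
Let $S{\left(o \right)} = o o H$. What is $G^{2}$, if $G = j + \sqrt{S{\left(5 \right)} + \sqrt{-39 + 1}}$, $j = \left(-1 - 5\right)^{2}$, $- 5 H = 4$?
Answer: $\left(36 + \sqrt{-20 + i \sqrt{38}}\right)^{2} \approx 1325.1 + 331.87 i$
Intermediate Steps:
$H = - \frac{4}{5}$ ($H = \left(- \frac{1}{5}\right) 4 = - \frac{4}{5} \approx -0.8$)
$j = 36$ ($j = \left(-6\right)^{2} = 36$)
$S{\left(o \right)} = - \frac{4 o^{2}}{5}$ ($S{\left(o \right)} = o o \left(- \frac{4}{5}\right) = o^{2} \left(- \frac{4}{5}\right) = - \frac{4 o^{2}}{5}$)
$G = 36 + \sqrt{-20 + i \sqrt{38}}$ ($G = 36 + \sqrt{- \frac{4 \cdot 5^{2}}{5} + \sqrt{-39 + 1}} = 36 + \sqrt{\left(- \frac{4}{5}\right) 25 + \sqrt{-38}} = 36 + \sqrt{-20 + i \sqrt{38}} \approx 36.681 + 4.5237 i$)
$G^{2} = \left(36 + \sqrt{-20 + i \sqrt{38}}\right)^{2}$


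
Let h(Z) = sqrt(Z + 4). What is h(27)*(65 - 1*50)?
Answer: 15*sqrt(31) ≈ 83.516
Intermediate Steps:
h(Z) = sqrt(4 + Z)
h(27)*(65 - 1*50) = sqrt(4 + 27)*(65 - 1*50) = sqrt(31)*(65 - 50) = sqrt(31)*15 = 15*sqrt(31)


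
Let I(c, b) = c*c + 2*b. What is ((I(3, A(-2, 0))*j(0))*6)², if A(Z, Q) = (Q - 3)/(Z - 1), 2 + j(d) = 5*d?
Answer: 17424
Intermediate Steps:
j(d) = -2 + 5*d
A(Z, Q) = (-3 + Q)/(-1 + Z)
I(c, b) = c² + 2*b
((I(3, A(-2, 0))*j(0))*6)² = (((3² + 2*((-3 + 0)/(-1 - 2)))*(-2 + 5*0))*6)² = (((9 + 2*(-3/(-3)))*(-2 + 0))*6)² = (((9 + 2*(-⅓*(-3)))*(-2))*6)² = (((9 + 2*1)*(-2))*6)² = (((9 + 2)*(-2))*6)² = ((11*(-2))*6)² = (-22*6)² = (-132)² = 17424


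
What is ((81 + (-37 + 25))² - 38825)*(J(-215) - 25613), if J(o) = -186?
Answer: 878817136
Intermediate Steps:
((81 + (-37 + 25))² - 38825)*(J(-215) - 25613) = ((81 + (-37 + 25))² - 38825)*(-186 - 25613) = ((81 - 12)² - 38825)*(-25799) = (69² - 38825)*(-25799) = (4761 - 38825)*(-25799) = -34064*(-25799) = 878817136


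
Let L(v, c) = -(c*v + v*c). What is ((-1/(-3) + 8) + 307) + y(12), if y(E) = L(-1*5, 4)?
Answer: 1066/3 ≈ 355.33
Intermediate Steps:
L(v, c) = -2*c*v (L(v, c) = -(c*v + c*v) = -2*c*v)
y(E) = 40 (y(E) = -2*4*(-1*5) = -2*4*(-5) = 40)
((-1/(-3) + 8) + 307) + y(12) = ((-1/(-3) + 8) + 307) + 40 = ((-⅓*(-1) + 8) + 307) + 40 = ((⅓ + 8) + 307) + 40 = (25/3 + 307) + 40 = 946/3 + 40 = 1066/3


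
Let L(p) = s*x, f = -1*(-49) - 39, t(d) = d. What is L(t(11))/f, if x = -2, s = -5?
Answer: 1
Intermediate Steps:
f = 10 (f = 49 - 39 = 10)
L(p) = 10 (L(p) = -5*(-2) = 10)
L(t(11))/f = 10/10 = 10*(⅒) = 1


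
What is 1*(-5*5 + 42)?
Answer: 17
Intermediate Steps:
1*(-5*5 + 42) = 1*(-25 + 42) = 1*17 = 17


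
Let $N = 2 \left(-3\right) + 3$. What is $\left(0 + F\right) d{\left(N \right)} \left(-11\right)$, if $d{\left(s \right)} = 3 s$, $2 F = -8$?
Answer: $-396$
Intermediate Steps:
$F = -4$ ($F = \frac{1}{2} \left(-8\right) = -4$)
$N = -3$ ($N = -6 + 3 = -3$)
$\left(0 + F\right) d{\left(N \right)} \left(-11\right) = \left(0 - 4\right) 3 \left(-3\right) \left(-11\right) = \left(-4\right) \left(-9\right) \left(-11\right) = 36 \left(-11\right) = -396$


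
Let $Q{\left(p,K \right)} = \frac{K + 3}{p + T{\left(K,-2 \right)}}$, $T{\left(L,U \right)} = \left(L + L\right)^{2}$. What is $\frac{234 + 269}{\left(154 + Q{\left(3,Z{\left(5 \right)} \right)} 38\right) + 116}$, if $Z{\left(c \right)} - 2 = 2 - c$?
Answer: $\frac{3521}{1966} \approx 1.7909$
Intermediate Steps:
$Z{\left(c \right)} = 4 - c$ ($Z{\left(c \right)} = 2 - \left(-2 + c\right) = 4 - c$)
$T{\left(L,U \right)} = 4 L^{2}$ ($T{\left(L,U \right)} = \left(2 L\right)^{2} = 4 L^{2}$)
$Q{\left(p,K \right)} = \frac{3 + K}{p + 4 K^{2}}$ ($Q{\left(p,K \right)} = \frac{K + 3}{p + 4 K^{2}} = \frac{3 + K}{p + 4 K^{2}}$)
$\frac{234 + 269}{\left(154 + Q{\left(3,Z{\left(5 \right)} \right)} 38\right) + 116} = \frac{234 + 269}{\left(154 + \frac{3 + \left(4 - 5\right)}{3 + 4 \left(4 - 5\right)^{2}} \cdot 38\right) + 116} = \frac{503}{\left(154 + \frac{3 + \left(4 - 5\right)}{3 + 4 \left(4 - 5\right)^{2}} \cdot 38\right) + 116} = \frac{503}{\left(154 + \frac{3 - 1}{3 + 4 \left(-1\right)^{2}} \cdot 38\right) + 116} = \frac{503}{\left(154 + \frac{1}{3 + 4 \cdot 1} \cdot 2 \cdot 38\right) + 116} = \frac{503}{\left(154 + \frac{1}{3 + 4} \cdot 2 \cdot 38\right) + 116} = \frac{503}{\left(154 + \frac{1}{7} \cdot 2 \cdot 38\right) + 116} = \frac{503}{\left(154 + \frac{2}{7} \cdot 38\right) + 116} = \frac{503}{\left(154 + \frac{76}{7}\right) + 116} = \frac{503}{\frac{1154}{7} + 116} = \frac{503}{\frac{1966}{7}} = 503 \cdot \frac{7}{1966} = \frac{3521}{1966}$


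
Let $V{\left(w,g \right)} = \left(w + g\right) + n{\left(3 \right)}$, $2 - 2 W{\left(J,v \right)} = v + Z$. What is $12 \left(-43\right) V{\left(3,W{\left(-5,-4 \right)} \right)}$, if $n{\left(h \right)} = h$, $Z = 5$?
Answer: $-3354$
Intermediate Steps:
$W{\left(J,v \right)} = - \frac{3}{2} - \frac{v}{2}$ ($W{\left(J,v \right)} = 1 - \frac{v + 5}{2} = 1 - \frac{5 + v}{2} = 1 - \left(\frac{5}{2} + \frac{v}{2}\right) = - \frac{3}{2} - \frac{v}{2}$)
$V{\left(w,g \right)} = 3 + g + w$ ($V{\left(w,g \right)} = \left(w + g\right) + 3 = \left(g + w\right) + 3 = 3 + g + w$)
$12 \left(-43\right) V{\left(3,W{\left(-5,-4 \right)} \right)} = 12 \left(-43\right) \left(3 - - \frac{1}{2} + 3\right) = - 516 \left(3 + \left(- \frac{3}{2} + 2\right) + 3\right) = - 516 \left(3 + \frac{1}{2} + 3\right) = \left(-516\right) \frac{13}{2} = -3354$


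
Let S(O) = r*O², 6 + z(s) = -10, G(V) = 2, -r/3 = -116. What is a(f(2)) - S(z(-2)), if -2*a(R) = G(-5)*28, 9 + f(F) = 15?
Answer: -89116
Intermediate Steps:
r = 348 (r = -3*(-116) = 348)
f(F) = 6 (f(F) = -9 + 15 = 6)
z(s) = -16 (z(s) = -6 - 10 = -16)
S(O) = 348*O²
a(R) = -28
a(f(2)) - S(z(-2)) = -28 - 348*(-16)² = -28 - 348*256 = -28 - 1*89088 = -28 - 89088 = -89116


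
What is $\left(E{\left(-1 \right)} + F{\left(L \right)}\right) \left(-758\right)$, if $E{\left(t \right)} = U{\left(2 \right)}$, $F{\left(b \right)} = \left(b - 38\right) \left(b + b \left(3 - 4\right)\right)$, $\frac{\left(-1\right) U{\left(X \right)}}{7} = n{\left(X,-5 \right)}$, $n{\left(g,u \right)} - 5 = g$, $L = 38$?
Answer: $37142$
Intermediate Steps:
$n{\left(g,u \right)} = 5 + g$
$U{\left(X \right)} = -35 - 7 X$ ($U{\left(X \right)} = - 7 \left(5 + X\right) = -35 - 7 X$)
$F{\left(b \right)} = 0$ ($F{\left(b \right)} = \left(-38 + b\right) \left(b + b \left(-1\right)\right) = \left(-38 + b\right) \left(b - b\right) = \left(-38 + b\right) 0 = 0$)
$E{\left(t \right)} = -49$ ($E{\left(t \right)} = -35 - 14 = -49$)
$\left(E{\left(-1 \right)} + F{\left(L \right)}\right) \left(-758\right) = \left(-49 + 0\right) \left(-758\right) = \left(-49\right) \left(-758\right) = 37142$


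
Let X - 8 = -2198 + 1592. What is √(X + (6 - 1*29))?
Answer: 3*I*√69 ≈ 24.92*I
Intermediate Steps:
X = -598 (X = 8 + (-2198 + 1592) = 8 - 606 = -598)
√(X + (6 - 1*29)) = √(-598 + (6 - 1*29)) = √(-598 + (6 - 29)) = √(-598 - 23) = √(-621) = 3*I*√69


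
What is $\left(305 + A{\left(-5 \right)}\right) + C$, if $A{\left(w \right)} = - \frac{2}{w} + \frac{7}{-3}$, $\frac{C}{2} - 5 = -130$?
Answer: $\frac{796}{15} \approx 53.067$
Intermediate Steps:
$C = -250$ ($C = 10 + 2 \left(-130\right) = 10 - 260 = -250$)
$A{\left(w \right)} = - \frac{7}{3} - \frac{2}{w}$ ($A{\left(w \right)} = - \frac{2}{w} + 7 \left(- \frac{1}{3}\right) = - \frac{2}{w} - \frac{7}{3} = - \frac{7}{3} - \frac{2}{w}$)
$\left(305 + A{\left(-5 \right)}\right) + C = \left(305 - \left(\frac{7}{3} + \frac{2}{-5}\right)\right) - 250 = \left(305 - \frac{29}{15}\right) - 250 = \frac{4546}{15} - 250 = \frac{796}{15}$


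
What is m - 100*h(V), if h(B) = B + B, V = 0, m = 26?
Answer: 26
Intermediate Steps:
h(B) = 2*B
m - 100*h(V) = 26 - 200*0 = 26 - 100*0 = 26 + 0 = 26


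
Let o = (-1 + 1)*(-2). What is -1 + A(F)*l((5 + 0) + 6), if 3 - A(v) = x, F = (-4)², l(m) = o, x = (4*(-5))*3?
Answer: -1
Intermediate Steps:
o = 0 (o = 0*(-2) = 0)
x = -60 (x = -20*3 = -60)
l(m) = 0
F = 16
A(v) = 63 (A(v) = 3 - 1*(-60) = 3 + 60 = 63)
-1 + A(F)*l((5 + 0) + 6) = -1 + 63*0 = -1 + 0 = -1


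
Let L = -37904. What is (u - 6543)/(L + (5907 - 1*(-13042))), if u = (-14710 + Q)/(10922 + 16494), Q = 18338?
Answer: 8968963/25983514 ≈ 0.34518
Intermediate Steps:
u = 907/6854 (u = (-14710 + 18338)/(10922 + 16494) = 3628/27416 = 3628*(1/27416) = 907/6854 ≈ 0.13233)
(u - 6543)/(L + (5907 - 1*(-13042))) = (907/6854 - 6543)/(-37904 + (5907 - 1*(-13042))) = -44844815/(6854*(-37904 + (5907 + 13042))) = -44844815/(6854*(-37904 + 18949)) = -44844815/6854/(-18955) = -44844815/6854*(-1/18955) = 8968963/25983514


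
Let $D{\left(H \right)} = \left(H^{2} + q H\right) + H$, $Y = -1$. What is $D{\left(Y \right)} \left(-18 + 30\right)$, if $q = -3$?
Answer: $36$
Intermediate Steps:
$D{\left(H \right)} = H^{2} - 2 H$ ($D{\left(H \right)} = \left(H^{2} - 3 H\right) + H = H^{2} - 2 H$)
$D{\left(Y \right)} \left(-18 + 30\right) = - (-2 - 1) \left(-18 + 30\right) = \left(-1\right) \left(-3\right) 12 = 3 \cdot 12 = 36$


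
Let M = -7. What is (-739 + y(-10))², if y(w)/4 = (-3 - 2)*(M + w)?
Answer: 159201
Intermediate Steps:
y(w) = 140 - 20*w (y(w) = 4*((-3 - 2)*(-7 + w)) = 4*(-5*(-7 + w)) = 4*(35 - 5*w) = 140 - 20*w)
(-739 + y(-10))² = (-739 + (140 - 20*(-10)))² = (-739 + (140 + 200))² = (-739 + 340)² = (-399)² = 159201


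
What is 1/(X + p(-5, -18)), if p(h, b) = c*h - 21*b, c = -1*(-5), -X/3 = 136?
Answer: -1/55 ≈ -0.018182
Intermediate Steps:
X = -408 (X = -3*136 = -408)
c = 5
p(h, b) = -21*b + 5*h (p(h, b) = 5*h - 21*b = -21*b + 5*h)
1/(X + p(-5, -18)) = 1/(-408 + (-21*(-18) + 5*(-5))) = 1/(-408 + (378 - 25)) = 1/(-408 + 353) = 1/(-55) = -1/55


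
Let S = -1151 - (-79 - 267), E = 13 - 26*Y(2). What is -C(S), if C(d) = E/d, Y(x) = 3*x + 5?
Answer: -39/115 ≈ -0.33913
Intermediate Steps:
Y(x) = 5 + 3*x
E = -273 (E = 13 - 26*(5 + 3*2) = 13 - 26*(5 + 6) = 13 - 26*11 = 13 - 286 = -273)
S = -805 (S = -1151 - 1*(-346) = -1151 + 346 = -805)
C(d) = -273/d
-C(S) = -(-273)/(-805) = -(-273)*(-1)/805 = -1*39/115 = -39/115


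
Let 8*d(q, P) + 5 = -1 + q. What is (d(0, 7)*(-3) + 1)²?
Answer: 169/16 ≈ 10.563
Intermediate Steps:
d(q, P) = -¾ + q/8 (d(q, P) = -5/8 + (-1 + q)/8 = -5/8 + (-⅛ + q/8) = -¾ + q/8)
(d(0, 7)*(-3) + 1)² = ((-¾ + (⅛)*0)*(-3) + 1)² = ((-¾ + 0)*(-3) + 1)² = (-¾*(-3) + 1)² = (9/4 + 1)² = (13/4)² = 169/16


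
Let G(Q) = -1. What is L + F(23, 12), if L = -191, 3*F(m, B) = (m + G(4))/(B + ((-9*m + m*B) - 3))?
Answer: -22336/117 ≈ -190.91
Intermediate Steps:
F(m, B) = (-1 + m)/(3*(-3 + B - 9*m + B*m)) (F(m, B) = ((m - 1)/(B + ((-9*m + m*B) - 3)))/3 = ((-1 + m)/(B + ((-9*m + B*m) - 3)))/3 = ((-1 + m)/(B + (-3 - 9*m + B*m)))/3 = ((-1 + m)/(-3 + B - 9*m + B*m))/3 = (-1 + m)/(3*(-3 + B - 9*m + B*m)))
L + F(23, 12) = -191 + (-1 + 23)/(3*(-3 + 12 - 9*23 + 12*23)) = -191 + (1/3)*22/(-3 + 12 - 207 + 276) = -191 + (1/3)*22/78 = -191 + (1/3)*(1/78)*22 = -191 + 11/117 = -22336/117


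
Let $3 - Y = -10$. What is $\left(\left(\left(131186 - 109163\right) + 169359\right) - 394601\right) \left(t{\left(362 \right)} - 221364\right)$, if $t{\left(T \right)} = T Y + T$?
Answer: $43955456824$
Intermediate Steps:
$Y = 13$ ($Y = 3 - -10 = 3 + 10 = 13$)
$t{\left(T \right)} = 14 T$ ($t{\left(T \right)} = T 13 + T = 13 T + T = 14 T$)
$\left(\left(\left(131186 - 109163\right) + 169359\right) - 394601\right) \left(t{\left(362 \right)} - 221364\right) = \left(\left(\left(131186 - 109163\right) + 169359\right) - 394601\right) \left(14 \cdot 362 - 221364\right) = \left(\left(22023 + 169359\right) - 394601\right) \left(5068 - 221364\right) = \left(191382 - 394601\right) \left(-216296\right) = \left(-203219\right) \left(-216296\right) = 43955456824$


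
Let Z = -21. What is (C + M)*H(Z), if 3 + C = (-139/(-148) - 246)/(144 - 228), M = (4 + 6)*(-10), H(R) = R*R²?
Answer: 548704107/592 ≈ 9.2687e+5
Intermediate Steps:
H(R) = R³
M = -100 (M = 10*(-10) = -100)
C = -1027/12432 (C = -3 + (-139/(-148) - 246)/(144 - 228) = -3 + (-139*(-1/148) - 246)/(-84) = -3 + (139/148 - 246)*(-1/84) = -3 - 36269/148*(-1/84) = -3 + 36269/12432 = -1027/12432 ≈ -0.082609)
(C + M)*H(Z) = (-1027/12432 - 100)*(-21)³ = -1244227/12432*(-9261) = 548704107/592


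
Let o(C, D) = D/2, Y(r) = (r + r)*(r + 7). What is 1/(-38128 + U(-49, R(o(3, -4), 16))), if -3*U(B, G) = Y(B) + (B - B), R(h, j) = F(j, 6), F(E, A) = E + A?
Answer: -1/39500 ≈ -2.5316e-5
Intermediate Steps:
Y(r) = 2*r*(7 + r) (Y(r) = (2*r)*(7 + r) = 2*r*(7 + r))
F(E, A) = A + E
o(C, D) = D/2 (o(C, D) = D*(1/2) = D/2)
R(h, j) = 6 + j
U(B, G) = -2*B*(7 + B)/3 (U(B, G) = -(2*B*(7 + B) + (B - B))/3 = -(2*B*(7 + B) + 0)/3 = -2*B*(7 + B)/3)
1/(-38128 + U(-49, R(o(3, -4), 16))) = 1/(-38128 - 2/3*(-49)*(7 - 49)) = 1/(-38128 - 2/3*(-49)*(-42)) = 1/(-38128 - 1372) = 1/(-39500) = -1/39500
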